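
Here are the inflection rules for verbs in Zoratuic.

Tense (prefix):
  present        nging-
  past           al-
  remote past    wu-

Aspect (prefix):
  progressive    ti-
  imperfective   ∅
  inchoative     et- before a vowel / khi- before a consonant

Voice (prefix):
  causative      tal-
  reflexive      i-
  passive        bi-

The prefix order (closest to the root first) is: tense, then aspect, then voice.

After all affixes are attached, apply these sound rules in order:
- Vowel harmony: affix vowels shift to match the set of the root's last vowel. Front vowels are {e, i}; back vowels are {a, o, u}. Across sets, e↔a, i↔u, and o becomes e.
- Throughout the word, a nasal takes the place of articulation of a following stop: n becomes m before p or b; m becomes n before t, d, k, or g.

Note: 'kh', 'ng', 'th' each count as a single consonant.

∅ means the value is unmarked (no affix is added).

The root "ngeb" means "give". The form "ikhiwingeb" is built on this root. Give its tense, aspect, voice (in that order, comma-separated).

remote past, inchoative, reflexive

Segment: i-khi-wu-ngeb.
tense: wu- → remote past.
aspect: et/khi- → inchoative.
voice: i- → reflexive.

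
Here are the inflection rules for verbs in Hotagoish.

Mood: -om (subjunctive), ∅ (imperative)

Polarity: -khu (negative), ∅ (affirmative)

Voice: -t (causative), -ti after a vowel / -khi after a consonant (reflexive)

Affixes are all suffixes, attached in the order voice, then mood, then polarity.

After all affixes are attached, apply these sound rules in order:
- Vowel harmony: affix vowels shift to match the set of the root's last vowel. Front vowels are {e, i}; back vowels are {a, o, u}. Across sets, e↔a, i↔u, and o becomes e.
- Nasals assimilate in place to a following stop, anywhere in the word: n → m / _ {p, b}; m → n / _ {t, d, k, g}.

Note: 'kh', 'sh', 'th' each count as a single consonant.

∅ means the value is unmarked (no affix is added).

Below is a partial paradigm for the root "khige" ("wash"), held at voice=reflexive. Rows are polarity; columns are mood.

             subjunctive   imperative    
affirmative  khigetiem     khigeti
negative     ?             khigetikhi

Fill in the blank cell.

khigetiemkhi

Attach voice reflexive -ti (after vowel 'e') → khigeti.
Attach mood subjunctive -om → khigetiom.
Attach polarity negative -khu → khigetiomkhu.
Apply vowel harmony: khigetiomkhu → khigetiemkhi.
Nasal assimilation: no change.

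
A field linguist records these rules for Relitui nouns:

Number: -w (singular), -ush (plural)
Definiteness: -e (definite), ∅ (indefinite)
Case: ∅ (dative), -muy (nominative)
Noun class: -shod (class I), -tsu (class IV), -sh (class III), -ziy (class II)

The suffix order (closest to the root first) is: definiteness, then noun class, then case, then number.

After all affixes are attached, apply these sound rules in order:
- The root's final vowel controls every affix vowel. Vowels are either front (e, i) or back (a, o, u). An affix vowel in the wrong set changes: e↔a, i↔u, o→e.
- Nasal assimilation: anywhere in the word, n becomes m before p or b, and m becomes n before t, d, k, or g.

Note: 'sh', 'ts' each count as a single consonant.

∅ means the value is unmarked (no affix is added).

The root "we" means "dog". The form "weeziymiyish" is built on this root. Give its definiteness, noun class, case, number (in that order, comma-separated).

definite, class II, nominative, plural

Segment: we-e-ziy-muy-ush.
definiteness: -e → definite.
noun class: -ziy → class II.
case: -muy → nominative.
number: -ush → plural.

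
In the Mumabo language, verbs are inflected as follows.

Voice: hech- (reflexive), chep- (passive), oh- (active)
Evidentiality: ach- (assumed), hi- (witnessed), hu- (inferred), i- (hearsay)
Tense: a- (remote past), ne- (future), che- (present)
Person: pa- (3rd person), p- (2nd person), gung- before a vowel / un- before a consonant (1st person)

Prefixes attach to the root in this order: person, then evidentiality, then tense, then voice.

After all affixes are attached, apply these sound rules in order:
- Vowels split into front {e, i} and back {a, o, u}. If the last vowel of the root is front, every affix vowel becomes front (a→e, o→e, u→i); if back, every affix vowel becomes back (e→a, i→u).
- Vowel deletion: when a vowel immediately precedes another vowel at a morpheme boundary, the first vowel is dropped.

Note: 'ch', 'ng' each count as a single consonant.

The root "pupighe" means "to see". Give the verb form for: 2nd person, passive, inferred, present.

chepchehippupighe

Attach person 2nd person p- → ppupighe.
Attach evidentiality inferred hu- → huppupighe.
Attach tense present che- → chehuppupighe.
Attach voice passive chep- → chepchehuppupighe.
Apply vowel harmony: chepchehuppupighe → chepchehippupighe.
Vowel deletion: no change.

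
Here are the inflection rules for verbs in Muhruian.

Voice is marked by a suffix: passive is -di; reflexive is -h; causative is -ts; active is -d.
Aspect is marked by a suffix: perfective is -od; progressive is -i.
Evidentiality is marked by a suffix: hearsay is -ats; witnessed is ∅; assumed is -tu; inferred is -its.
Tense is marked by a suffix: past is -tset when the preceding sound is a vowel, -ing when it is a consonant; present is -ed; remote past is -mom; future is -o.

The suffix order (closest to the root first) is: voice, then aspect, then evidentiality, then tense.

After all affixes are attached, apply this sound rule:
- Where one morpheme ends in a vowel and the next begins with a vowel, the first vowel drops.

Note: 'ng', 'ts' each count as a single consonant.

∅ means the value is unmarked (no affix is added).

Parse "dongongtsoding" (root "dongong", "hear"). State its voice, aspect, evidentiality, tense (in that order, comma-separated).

Segment: dongong-ts-od-ing.
voice: -ts → causative.
aspect: -od → perfective.
evidentiality: ∅ → witnessed.
tense: -tset/ing → past.

causative, perfective, witnessed, past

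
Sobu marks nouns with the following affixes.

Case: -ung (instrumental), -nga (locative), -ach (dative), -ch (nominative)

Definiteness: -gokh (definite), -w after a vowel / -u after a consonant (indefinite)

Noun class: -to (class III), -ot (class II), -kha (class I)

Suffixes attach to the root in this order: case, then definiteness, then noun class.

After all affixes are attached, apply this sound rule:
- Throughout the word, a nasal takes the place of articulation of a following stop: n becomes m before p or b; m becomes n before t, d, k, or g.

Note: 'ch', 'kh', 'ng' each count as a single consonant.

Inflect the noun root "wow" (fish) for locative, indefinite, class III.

wowngawto

Attach case locative -nga → wownga.
Attach definiteness indefinite -w (after vowel 'a') → wowngaw.
Attach noun class class III -to → wowngawto.
Nasal assimilation: no change.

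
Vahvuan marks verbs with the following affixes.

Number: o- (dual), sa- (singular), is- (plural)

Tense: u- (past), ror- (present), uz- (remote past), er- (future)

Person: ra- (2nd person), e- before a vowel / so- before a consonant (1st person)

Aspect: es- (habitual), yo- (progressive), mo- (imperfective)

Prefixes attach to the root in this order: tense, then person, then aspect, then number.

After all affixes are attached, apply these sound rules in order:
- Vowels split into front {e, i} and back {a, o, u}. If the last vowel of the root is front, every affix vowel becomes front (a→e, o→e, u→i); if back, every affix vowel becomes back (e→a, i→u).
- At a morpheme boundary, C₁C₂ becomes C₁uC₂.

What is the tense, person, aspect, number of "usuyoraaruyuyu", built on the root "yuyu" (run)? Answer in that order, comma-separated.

Segment: is-yo-ra-er-yuyu.
tense: er- → future.
person: ra- → 2nd person.
aspect: yo- → progressive.
number: is- → plural.

future, 2nd person, progressive, plural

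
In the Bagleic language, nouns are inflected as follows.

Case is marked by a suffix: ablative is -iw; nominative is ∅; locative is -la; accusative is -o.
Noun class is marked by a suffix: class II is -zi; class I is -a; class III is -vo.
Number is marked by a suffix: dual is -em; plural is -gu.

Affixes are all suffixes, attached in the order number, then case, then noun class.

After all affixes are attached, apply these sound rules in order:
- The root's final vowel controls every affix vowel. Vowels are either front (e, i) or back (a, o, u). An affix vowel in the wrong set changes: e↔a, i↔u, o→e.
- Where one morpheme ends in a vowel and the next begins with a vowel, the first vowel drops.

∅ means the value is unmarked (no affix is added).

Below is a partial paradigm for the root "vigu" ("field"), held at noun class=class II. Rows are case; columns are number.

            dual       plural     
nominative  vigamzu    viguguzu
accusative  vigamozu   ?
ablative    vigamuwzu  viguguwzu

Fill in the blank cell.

vigugozu

Attach number plural -gu → vigugu.
Attach case accusative -o → viguguo.
Attach noun class class II -zi → viguguozi.
Apply vowel harmony: viguguozi → viguguozu.
Apply vowel deletion: viguguozu → vigugozu.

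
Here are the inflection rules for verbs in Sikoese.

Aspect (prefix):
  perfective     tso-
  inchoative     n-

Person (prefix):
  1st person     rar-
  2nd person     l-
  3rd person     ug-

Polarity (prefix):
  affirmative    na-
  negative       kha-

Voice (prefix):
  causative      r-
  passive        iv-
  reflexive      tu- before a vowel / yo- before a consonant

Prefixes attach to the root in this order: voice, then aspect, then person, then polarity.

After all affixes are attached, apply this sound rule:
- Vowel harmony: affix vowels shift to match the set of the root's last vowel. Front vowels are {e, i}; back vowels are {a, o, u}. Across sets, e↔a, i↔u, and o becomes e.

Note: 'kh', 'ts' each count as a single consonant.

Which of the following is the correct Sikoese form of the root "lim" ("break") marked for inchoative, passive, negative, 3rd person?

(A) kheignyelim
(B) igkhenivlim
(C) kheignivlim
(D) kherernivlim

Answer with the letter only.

C

Attach voice passive iv- → ivlim.
Attach aspect inchoative n- → nivlim.
Attach person 3rd person ug- → ugnivlim.
Attach polarity negative kha- → khaugnivlim.
Apply vowel harmony: khaugnivlim → kheignivlim.
So the correct form is kheignivlim, option (C).
(D) kherernivlim is wrong: it uses 1st person instead of 3rd person for person.
(B) igkhenivlim is wrong: it has the affixes in the wrong order.
(A) kheignyelim is wrong: it uses reflexive instead of passive for voice.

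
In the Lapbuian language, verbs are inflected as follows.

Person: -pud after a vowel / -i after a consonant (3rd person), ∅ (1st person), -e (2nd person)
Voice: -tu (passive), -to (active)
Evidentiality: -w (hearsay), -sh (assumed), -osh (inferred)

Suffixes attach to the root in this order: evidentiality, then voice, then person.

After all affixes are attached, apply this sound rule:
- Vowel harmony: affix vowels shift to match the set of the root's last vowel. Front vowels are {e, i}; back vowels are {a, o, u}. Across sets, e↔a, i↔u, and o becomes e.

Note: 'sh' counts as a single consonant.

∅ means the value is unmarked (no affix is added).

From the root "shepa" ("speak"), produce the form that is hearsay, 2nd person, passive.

Attach evidentiality hearsay -w → shepaw.
Attach voice passive -tu → shepawtu.
Attach person 2nd person -e → shepawtue.
Apply vowel harmony: shepawtue → shepawtua.

shepawtua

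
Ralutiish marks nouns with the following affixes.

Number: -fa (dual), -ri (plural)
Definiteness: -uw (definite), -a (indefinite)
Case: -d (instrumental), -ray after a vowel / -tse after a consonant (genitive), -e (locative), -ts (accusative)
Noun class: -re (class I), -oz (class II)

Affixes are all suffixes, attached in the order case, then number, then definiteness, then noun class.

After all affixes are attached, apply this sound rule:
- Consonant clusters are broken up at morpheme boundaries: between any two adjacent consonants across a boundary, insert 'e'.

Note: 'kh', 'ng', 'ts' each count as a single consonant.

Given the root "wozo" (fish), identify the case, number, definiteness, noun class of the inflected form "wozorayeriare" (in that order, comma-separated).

Segment: wozo-ray-ri-a-re.
case: -ray/tse → genitive.
number: -ri → plural.
definiteness: -a → indefinite.
noun class: -re → class I.

genitive, plural, indefinite, class I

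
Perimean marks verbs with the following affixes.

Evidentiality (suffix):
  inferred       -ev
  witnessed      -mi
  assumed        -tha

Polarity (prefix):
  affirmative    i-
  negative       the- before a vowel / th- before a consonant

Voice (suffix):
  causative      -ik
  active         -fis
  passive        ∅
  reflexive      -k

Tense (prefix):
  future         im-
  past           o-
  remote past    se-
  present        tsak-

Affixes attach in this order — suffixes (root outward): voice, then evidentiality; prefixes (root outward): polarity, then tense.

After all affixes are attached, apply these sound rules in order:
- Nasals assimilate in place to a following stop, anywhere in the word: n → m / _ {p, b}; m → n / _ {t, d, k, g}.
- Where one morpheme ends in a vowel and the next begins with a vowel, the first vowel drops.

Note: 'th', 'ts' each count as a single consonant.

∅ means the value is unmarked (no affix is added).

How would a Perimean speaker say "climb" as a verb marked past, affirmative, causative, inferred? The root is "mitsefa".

imitsefikev

Attach polarity affirmative i- → imitsefa.
Attach voice causative -ik → imitsefaik.
Attach tense past o- → oimitsefaik.
Attach evidentiality inferred -ev → oimitsefaikev.
Nasal assimilation: no change.
Apply vowel deletion: oimitsefaikev → imitsefikev.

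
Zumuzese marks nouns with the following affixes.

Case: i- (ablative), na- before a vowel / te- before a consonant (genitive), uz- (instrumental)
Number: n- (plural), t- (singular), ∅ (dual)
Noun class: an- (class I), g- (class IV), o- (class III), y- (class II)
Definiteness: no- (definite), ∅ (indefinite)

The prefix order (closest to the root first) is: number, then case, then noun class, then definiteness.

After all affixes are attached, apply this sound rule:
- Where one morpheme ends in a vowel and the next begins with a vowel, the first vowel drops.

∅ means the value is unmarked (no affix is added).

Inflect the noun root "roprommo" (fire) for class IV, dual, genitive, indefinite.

number = dual: zero marking, form stays roprommo.
Attach case genitive te- (before consonant 'r') → teroprommo.
Attach noun class class IV g- → gteroprommo.
definiteness = indefinite: zero marking, form stays gteroprommo.
Vowel deletion: no change.

gteroprommo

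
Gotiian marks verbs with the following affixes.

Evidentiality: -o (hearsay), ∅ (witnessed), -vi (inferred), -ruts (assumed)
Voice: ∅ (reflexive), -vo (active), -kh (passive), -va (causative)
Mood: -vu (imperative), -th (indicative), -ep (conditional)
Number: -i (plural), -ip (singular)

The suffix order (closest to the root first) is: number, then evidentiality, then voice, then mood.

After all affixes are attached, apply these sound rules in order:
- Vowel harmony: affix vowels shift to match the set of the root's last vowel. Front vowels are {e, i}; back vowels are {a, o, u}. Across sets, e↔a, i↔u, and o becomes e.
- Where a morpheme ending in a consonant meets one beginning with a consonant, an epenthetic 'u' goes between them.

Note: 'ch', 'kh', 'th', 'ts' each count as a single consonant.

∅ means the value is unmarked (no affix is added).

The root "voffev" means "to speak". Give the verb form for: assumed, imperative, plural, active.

Attach number plural -i → voffevi.
Attach evidentiality assumed -ruts → voffeviruts.
Attach voice active -vo → voffevirutsvo.
Attach mood imperative -vu → voffevirutsvovu.
Apply vowel harmony: voffevirutsvovu → voffeviritsvevi.
Apply epenthesis: voffeviritsvevi → voffeviritsuvevi.

voffeviritsuvevi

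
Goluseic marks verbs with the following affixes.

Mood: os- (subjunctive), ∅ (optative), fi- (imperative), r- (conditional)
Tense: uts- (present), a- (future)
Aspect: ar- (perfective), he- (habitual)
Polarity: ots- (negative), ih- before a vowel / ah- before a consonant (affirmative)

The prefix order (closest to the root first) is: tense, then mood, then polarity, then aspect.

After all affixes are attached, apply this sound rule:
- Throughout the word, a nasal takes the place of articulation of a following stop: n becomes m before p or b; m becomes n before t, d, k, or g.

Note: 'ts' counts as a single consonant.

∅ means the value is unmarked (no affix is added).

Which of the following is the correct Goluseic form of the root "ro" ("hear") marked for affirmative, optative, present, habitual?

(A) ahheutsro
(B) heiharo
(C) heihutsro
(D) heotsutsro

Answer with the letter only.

Attach tense present uts- → utsro.
mood = optative: zero marking, form stays utsro.
Attach polarity affirmative ih- (before vowel 'u') → ihutsro.
Attach aspect habitual he- → heihutsro.
Nasal assimilation: no change.
So the correct form is heihutsro, option (C).
(B) heiharo is wrong: it uses future instead of present for tense.
(A) ahheutsro is wrong: it has the affixes in the wrong order.
(D) heotsutsro is wrong: it uses negative instead of affirmative for polarity.

C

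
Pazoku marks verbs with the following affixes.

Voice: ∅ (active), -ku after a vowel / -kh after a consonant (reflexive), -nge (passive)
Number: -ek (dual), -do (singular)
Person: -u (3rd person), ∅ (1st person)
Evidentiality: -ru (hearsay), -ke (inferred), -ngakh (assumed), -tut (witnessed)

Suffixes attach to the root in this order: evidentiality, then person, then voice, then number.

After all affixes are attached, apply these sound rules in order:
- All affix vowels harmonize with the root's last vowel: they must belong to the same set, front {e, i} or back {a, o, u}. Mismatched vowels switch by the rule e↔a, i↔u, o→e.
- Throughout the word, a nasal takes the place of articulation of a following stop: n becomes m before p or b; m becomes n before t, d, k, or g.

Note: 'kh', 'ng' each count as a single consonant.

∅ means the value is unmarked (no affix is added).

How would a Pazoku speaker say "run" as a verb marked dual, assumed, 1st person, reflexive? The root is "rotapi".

Attach evidentiality assumed -ngakh → rotapingakh.
person = 1st person: zero marking, form stays rotapingakh.
Attach voice reflexive -kh (after consonant 'kh') → rotapingakhkh.
Attach number dual -ek → rotapingakhkhek.
Apply vowel harmony: rotapingakhkhek → rotapingekhkhek.
Nasal assimilation: no change.

rotapingekhkhek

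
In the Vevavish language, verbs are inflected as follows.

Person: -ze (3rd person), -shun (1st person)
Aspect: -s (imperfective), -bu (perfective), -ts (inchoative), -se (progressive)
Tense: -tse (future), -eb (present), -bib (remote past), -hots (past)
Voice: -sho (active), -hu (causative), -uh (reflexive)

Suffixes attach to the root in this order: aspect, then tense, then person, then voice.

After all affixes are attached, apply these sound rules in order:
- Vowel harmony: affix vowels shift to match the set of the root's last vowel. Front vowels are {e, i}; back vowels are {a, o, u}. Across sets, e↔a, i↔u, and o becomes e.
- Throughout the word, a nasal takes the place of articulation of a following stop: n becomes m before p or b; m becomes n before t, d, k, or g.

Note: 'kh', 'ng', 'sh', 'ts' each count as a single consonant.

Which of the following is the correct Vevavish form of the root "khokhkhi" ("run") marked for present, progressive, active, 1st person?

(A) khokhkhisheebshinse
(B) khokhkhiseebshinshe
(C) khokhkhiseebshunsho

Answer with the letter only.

B

Attach aspect progressive -se → khokhkhise.
Attach tense present -eb → khokhkhiseeb.
Attach person 1st person -shun → khokhkhiseebshun.
Attach voice active -sho → khokhkhiseebshunsho.
Apply vowel harmony: khokhkhiseebshunsho → khokhkhiseebshinshe.
Nasal assimilation: no change.
So the correct form is khokhkhiseebshinshe, option (B).
(C) khokhkhiseebshunsho is wrong: it fails to apply the sound rule(s).
(A) khokhkhisheebshinse is wrong: it has the affixes in the wrong order.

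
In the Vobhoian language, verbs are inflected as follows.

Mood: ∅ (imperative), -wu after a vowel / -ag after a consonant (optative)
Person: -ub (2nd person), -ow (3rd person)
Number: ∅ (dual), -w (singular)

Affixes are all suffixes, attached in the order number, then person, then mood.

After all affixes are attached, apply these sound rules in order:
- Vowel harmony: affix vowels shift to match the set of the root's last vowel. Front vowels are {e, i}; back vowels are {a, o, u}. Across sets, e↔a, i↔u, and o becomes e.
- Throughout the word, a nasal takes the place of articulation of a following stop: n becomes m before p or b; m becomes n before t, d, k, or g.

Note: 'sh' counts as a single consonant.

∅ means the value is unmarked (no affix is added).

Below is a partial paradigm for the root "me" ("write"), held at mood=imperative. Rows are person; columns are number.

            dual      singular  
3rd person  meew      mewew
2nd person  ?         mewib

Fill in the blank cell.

number = dual: zero marking, form stays me.
Attach person 2nd person -ub → meub.
mood = imperative: zero marking, form stays meub.
Apply vowel harmony: meub → meib.
Nasal assimilation: no change.

meib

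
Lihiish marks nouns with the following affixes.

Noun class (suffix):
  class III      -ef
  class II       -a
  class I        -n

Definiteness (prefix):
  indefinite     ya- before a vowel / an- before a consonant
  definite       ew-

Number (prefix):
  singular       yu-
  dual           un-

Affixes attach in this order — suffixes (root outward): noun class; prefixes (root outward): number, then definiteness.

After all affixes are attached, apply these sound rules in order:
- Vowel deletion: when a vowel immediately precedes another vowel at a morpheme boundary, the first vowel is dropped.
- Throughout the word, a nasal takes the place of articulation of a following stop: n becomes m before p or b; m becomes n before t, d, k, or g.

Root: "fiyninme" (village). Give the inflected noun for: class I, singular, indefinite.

Attach number singular yu- → yufiyninme.
Attach definiteness indefinite an- (before consonant 'y') → anyufiyninme.
Attach noun class class I -n → anyufiyninmen.
Vowel deletion: no change.
Nasal assimilation: no change.

anyufiyninmen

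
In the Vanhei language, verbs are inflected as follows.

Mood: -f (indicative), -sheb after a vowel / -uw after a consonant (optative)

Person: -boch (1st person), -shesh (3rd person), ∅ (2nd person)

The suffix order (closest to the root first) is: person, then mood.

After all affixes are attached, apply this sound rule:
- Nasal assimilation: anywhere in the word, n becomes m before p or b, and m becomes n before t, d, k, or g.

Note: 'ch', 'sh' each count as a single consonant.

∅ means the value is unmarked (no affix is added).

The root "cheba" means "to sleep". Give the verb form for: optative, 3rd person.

chebasheshuw

Attach person 3rd person -shesh → chebashesh.
Attach mood optative -uw (after consonant 'sh') → chebasheshuw.
Nasal assimilation: no change.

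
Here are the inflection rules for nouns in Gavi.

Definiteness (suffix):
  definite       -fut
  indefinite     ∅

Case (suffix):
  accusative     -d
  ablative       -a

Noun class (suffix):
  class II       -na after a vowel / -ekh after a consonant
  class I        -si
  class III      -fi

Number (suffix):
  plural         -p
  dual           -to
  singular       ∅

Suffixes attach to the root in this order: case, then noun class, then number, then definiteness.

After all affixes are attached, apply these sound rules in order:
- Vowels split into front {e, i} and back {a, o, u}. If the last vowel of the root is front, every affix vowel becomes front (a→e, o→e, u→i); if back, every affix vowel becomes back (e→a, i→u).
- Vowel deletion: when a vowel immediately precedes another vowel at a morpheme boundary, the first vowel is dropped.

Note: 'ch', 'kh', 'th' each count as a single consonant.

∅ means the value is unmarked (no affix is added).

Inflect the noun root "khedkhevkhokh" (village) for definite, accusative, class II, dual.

khedkhevkhokhdakhtofut

Attach case accusative -d → khedkhevkhokhd.
Attach noun class class II -ekh (after consonant 'd') → khedkhevkhokhdekh.
Attach number dual -to → khedkhevkhokhdekhto.
Attach definiteness definite -fut → khedkhevkhokhdekhtofut.
Apply vowel harmony: khedkhevkhokhdekhtofut → khedkhevkhokhdakhtofut.
Vowel deletion: no change.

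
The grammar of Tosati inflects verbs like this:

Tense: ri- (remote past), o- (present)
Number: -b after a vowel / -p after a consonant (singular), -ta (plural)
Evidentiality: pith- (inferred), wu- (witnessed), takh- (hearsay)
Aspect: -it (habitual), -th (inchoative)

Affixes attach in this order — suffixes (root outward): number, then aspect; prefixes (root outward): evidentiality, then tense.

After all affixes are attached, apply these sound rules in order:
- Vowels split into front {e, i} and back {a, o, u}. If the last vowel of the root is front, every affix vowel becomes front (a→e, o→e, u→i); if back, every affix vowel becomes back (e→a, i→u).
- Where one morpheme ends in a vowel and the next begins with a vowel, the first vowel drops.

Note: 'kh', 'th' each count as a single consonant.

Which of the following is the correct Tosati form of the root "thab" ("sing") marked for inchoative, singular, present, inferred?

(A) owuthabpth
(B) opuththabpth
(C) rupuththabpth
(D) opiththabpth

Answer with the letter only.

B

Attach evidentiality inferred pith- → piththab.
Attach number singular -p (after consonant 'b') → piththabp.
Attach tense present o- → opiththabp.
Attach aspect inchoative -th → opiththabpth.
Apply vowel harmony: opiththabpth → opuththabpth.
Vowel deletion: no change.
So the correct form is opuththabpth, option (B).
(C) rupuththabpth is wrong: it uses remote past instead of present for tense.
(A) owuthabpth is wrong: it uses witnessed instead of inferred for evidentiality.
(D) opiththabpth is wrong: it fails to apply the sound rule(s).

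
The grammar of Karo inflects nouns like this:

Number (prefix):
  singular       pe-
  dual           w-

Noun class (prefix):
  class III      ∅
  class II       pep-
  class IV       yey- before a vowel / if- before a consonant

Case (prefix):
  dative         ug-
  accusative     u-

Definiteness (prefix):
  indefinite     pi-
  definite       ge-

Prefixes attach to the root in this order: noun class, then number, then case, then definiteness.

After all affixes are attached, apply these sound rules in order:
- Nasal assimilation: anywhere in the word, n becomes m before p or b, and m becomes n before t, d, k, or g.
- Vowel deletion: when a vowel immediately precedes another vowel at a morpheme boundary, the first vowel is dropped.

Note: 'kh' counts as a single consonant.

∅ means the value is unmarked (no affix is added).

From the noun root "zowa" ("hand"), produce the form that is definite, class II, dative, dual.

gugwpepzowa

Attach noun class class II pep- → pepzowa.
Attach number dual w- → wpepzowa.
Attach case dative ug- → ugwpepzowa.
Attach definiteness definite ge- → geugwpepzowa.
Nasal assimilation: no change.
Apply vowel deletion: geugwpepzowa → gugwpepzowa.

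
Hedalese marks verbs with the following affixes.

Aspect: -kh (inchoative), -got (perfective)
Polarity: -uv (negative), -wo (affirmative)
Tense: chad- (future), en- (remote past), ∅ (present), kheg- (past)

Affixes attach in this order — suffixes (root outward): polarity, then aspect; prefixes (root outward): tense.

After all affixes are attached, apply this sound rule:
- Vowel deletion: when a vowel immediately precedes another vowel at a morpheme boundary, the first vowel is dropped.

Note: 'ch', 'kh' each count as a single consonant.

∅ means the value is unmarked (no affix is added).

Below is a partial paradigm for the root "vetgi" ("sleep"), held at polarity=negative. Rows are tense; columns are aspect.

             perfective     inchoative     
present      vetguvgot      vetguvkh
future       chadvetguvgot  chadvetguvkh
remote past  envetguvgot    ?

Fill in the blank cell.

envetguvkh

Attach polarity negative -uv → vetgiuv.
Attach tense remote past en- → envetgiuv.
Attach aspect inchoative -kh → envetgiuvkh.
Apply vowel deletion: envetgiuvkh → envetguvkh.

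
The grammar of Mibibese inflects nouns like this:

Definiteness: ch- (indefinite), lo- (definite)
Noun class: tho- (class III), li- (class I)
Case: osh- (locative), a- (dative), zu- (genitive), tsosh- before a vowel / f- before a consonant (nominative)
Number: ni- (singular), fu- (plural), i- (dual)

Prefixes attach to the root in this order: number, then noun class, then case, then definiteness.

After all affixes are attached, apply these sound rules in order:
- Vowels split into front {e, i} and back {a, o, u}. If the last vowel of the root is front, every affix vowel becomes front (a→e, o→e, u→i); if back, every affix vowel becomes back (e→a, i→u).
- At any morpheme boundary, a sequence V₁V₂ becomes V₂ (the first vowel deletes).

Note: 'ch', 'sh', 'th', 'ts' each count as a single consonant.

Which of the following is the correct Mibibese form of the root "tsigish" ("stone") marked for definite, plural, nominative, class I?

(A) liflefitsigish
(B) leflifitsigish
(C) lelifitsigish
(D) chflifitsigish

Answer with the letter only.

Attach number plural fu- → futsigish.
Attach noun class class I li- → lifutsigish.
Attach case nominative f- (before consonant 'l') → flifutsigish.
Attach definiteness definite lo- → loflifutsigish.
Apply vowel harmony: loflifutsigish → leflifitsigish.
Vowel deletion: no change.
So the correct form is leflifitsigish, option (B).
(A) liflefitsigish is wrong: it has the affixes in the wrong order.
(D) chflifitsigish is wrong: it uses indefinite instead of definite for definiteness.
(C) lelifitsigish is wrong: it uses dative instead of nominative for case.

B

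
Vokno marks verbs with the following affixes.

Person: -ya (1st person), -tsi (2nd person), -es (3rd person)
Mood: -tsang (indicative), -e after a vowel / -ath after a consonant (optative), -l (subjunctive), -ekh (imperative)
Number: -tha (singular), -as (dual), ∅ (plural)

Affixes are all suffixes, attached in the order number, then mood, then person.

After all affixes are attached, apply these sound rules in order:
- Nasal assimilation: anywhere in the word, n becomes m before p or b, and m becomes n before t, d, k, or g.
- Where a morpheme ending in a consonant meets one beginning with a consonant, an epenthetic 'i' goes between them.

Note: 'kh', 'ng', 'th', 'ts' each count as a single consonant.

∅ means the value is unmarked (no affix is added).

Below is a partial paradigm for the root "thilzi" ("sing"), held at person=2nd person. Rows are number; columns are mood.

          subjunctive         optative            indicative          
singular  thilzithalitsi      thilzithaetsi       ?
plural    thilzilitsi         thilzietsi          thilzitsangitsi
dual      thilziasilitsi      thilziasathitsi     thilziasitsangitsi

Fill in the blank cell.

thilzithatsangitsi

Attach number singular -tha → thilzitha.
Attach mood indicative -tsang → thilzithatsang.
Attach person 2nd person -tsi → thilzithatsangtsi.
Nasal assimilation: no change.
Apply epenthesis: thilzithatsangtsi → thilzithatsangitsi.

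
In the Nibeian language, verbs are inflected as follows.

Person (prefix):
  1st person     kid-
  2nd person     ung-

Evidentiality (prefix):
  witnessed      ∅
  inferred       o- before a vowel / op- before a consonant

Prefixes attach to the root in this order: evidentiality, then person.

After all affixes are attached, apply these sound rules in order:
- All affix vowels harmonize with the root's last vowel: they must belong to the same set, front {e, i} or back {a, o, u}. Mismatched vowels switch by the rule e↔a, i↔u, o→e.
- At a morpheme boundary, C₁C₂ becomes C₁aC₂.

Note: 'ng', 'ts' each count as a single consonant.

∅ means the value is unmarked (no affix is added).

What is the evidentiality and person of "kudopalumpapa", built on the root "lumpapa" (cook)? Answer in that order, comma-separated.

inferred, 1st person

Segment: kid-op-lumpapa.
evidentiality: o/op- → inferred.
person: kid- → 1st person.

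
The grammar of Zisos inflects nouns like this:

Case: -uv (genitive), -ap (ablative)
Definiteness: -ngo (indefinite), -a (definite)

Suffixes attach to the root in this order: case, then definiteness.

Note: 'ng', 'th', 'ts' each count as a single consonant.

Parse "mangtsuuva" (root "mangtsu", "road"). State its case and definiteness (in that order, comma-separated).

genitive, definite

Segment: mangtsu-uv-a.
case: -uv → genitive.
definiteness: -a → definite.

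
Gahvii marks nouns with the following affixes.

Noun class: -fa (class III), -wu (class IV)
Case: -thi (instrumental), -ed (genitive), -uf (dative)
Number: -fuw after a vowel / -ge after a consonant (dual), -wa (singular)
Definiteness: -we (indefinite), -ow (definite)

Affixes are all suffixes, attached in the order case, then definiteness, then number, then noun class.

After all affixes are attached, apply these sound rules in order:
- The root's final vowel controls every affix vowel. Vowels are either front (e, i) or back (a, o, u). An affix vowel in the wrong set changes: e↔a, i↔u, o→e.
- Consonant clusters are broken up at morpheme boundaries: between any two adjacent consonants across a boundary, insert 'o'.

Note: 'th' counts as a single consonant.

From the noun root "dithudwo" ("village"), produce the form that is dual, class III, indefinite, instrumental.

Attach case instrumental -thi → dithudwothi.
Attach definiteness indefinite -we → dithudwothiwe.
Attach number dual -fuw (after vowel 'e') → dithudwothiwefuw.
Attach noun class class III -fa → dithudwothiwefuwfa.
Apply vowel harmony: dithudwothiwefuwfa → dithudwothuwafuwfa.
Apply epenthesis: dithudwothuwafuwfa → dithudwothuwafuwofa.

dithudwothuwafuwofa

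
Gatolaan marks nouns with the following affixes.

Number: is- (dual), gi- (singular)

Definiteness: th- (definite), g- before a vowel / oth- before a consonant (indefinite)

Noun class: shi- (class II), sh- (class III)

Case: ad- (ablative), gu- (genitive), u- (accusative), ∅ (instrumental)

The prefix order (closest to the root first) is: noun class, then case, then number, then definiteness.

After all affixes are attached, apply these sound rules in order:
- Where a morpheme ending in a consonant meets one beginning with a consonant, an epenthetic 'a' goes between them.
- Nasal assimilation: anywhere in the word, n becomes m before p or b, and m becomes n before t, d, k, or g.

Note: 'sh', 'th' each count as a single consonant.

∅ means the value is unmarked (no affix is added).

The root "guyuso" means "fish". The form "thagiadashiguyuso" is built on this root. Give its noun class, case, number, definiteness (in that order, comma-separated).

Segment: th-gi-ad-shi-guyuso.
noun class: shi- → class II.
case: ad- → ablative.
number: gi- → singular.
definiteness: th- → definite.

class II, ablative, singular, definite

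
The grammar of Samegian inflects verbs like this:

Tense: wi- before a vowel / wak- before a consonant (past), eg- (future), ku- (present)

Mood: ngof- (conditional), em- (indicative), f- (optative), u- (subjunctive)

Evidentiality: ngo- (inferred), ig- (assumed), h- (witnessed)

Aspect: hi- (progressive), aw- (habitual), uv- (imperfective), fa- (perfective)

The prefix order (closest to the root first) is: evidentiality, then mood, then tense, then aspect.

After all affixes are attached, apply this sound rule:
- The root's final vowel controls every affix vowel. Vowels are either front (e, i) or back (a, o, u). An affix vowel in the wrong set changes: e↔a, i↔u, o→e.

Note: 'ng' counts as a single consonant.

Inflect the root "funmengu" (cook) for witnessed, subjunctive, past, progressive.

huwuuhfunmengu

Attach evidentiality witnessed h- → hfunmengu.
Attach mood subjunctive u- → uhfunmengu.
Attach tense past wi- (before vowel 'u') → wiuhfunmengu.
Attach aspect progressive hi- → hiwiuhfunmengu.
Apply vowel harmony: hiwiuhfunmengu → huwuuhfunmengu.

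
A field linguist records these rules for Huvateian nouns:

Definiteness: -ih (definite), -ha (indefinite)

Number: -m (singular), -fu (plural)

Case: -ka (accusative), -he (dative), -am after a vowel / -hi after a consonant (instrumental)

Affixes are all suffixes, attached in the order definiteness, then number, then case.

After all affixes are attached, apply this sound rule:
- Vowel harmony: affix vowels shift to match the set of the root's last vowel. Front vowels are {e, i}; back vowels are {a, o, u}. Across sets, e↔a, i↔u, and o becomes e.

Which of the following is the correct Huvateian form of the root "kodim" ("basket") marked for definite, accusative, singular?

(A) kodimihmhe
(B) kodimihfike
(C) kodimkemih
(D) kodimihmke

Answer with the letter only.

Attach definiteness definite -ih → kodimih.
Attach number singular -m → kodimihm.
Attach case accusative -ka → kodimihmka.
Apply vowel harmony: kodimihmka → kodimihmke.
So the correct form is kodimihmke, option (D).
(C) kodimkemih is wrong: it has the affixes in the wrong order.
(B) kodimihfike is wrong: it uses plural instead of singular for number.
(A) kodimihmhe is wrong: it uses dative instead of accusative for case.

D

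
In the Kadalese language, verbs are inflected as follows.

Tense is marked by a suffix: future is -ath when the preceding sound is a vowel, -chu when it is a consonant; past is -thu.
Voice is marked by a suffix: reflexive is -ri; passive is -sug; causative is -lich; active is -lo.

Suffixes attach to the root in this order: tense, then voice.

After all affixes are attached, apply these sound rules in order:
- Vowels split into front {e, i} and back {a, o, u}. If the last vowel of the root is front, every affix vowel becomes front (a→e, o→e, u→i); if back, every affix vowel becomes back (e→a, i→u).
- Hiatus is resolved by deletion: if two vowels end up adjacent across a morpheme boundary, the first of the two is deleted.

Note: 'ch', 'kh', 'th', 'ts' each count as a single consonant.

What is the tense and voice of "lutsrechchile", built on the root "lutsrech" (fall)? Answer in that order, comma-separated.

future, active

Segment: lutsrech-chu-lo.
tense: -ath/chu → future.
voice: -lo → active.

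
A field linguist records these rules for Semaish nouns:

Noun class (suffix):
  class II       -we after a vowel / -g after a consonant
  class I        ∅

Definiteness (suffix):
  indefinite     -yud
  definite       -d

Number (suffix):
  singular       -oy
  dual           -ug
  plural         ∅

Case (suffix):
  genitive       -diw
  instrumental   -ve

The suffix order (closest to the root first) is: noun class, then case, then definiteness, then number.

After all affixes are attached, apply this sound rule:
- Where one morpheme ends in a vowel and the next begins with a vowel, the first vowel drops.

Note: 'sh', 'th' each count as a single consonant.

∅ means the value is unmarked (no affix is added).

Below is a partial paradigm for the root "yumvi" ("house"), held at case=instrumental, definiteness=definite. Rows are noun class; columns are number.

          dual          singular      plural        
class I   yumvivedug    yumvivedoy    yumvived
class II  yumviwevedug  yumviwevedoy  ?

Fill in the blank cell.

yumviweved

Attach noun class class II -we (after vowel 'i') → yumviwe.
Attach case instrumental -ve → yumviweve.
Attach definiteness definite -d → yumviweved.
number = plural: zero marking, form stays yumviweved.
Vowel deletion: no change.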